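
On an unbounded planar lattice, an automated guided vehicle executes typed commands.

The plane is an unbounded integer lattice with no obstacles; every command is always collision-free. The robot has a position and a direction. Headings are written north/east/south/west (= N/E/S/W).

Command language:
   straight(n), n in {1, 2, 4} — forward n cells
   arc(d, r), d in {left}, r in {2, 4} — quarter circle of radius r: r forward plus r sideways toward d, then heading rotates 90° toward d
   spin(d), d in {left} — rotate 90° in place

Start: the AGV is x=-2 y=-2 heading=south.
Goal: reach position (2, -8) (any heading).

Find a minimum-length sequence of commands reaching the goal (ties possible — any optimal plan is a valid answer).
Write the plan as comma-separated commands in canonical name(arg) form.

straight(2), arc(left, 4)

begin: x=-2 y=-2 heading=south
[1] after straight(2): x=-2 y=-4 heading=south
[2] after arc(left, 4): x=2 y=-8 heading=east
shorter routes all fall short; 2 is best.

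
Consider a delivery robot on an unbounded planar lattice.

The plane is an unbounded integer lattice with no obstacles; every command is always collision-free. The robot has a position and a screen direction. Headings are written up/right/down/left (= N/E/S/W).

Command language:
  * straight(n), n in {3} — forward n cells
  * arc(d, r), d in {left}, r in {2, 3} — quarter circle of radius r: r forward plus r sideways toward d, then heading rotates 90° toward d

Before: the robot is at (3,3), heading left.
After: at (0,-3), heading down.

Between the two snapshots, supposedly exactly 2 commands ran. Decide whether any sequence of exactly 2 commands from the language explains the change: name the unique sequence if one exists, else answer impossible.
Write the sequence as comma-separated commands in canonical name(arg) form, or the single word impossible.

key: order matters: swapping arc(left, 3) and straight(3) lands elsewhere
start: at (3,3), heading left
1. arc(left, 3) → at (0,0), heading down
2. straight(3) → at (0,-3), heading down
no other 2-command option fits: unique.

arc(left, 3), straight(3)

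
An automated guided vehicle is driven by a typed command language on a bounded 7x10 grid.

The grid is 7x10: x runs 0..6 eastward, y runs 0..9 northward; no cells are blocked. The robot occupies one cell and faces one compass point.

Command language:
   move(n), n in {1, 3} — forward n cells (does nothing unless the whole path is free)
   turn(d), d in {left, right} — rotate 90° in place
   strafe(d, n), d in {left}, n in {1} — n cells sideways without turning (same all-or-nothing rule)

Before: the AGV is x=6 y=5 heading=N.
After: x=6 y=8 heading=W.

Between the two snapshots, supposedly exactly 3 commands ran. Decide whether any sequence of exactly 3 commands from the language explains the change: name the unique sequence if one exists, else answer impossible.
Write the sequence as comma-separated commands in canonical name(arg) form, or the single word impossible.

key: the second move(3) would leave the grid, so it does nothing
begin: x=6 y=5 heading=N
1. move(3) → x=6 y=8 heading=N
2. move(3) → x=6 y=8 heading=N
3. turn(left) → x=6 y=8 heading=W
uniquely the one of 125 3-step routes that fits.

move(3), move(3), turn(left)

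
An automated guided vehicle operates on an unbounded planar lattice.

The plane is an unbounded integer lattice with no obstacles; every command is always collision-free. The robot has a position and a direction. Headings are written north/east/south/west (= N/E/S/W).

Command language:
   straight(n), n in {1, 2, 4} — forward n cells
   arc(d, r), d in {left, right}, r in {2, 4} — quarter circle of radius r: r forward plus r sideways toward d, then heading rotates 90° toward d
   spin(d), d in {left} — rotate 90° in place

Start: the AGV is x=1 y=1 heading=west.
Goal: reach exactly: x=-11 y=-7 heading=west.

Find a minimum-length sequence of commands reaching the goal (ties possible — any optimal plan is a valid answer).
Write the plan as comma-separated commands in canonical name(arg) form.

initial: x=1 y=1 heading=west
1. straight(4) → x=-3 y=1 heading=west
2. arc(left, 4) → x=-7 y=-3 heading=south
3. arc(right, 4) → x=-11 y=-7 heading=west
shorter routes all fall short; 3 is best.

straight(4), arc(left, 4), arc(right, 4)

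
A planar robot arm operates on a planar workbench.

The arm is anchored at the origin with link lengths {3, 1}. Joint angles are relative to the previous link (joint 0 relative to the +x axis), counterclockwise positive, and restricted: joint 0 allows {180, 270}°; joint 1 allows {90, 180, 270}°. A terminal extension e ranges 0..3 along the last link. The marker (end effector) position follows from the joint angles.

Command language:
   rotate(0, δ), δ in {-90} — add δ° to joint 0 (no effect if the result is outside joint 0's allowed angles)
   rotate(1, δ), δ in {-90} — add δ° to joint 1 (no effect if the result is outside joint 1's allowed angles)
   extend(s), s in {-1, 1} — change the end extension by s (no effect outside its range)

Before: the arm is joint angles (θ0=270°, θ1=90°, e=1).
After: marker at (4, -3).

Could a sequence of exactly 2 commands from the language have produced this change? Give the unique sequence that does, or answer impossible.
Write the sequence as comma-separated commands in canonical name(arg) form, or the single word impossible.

extend(1), extend(1)

start: joint angles (θ0=270°, θ1=90°, e=1)
1. extend(1) → joint angles (θ0=270°, θ1=90°, e=2)
2. extend(1) → joint angles (θ0=270°, θ1=90°, e=3)
no other 2-command option fits: unique.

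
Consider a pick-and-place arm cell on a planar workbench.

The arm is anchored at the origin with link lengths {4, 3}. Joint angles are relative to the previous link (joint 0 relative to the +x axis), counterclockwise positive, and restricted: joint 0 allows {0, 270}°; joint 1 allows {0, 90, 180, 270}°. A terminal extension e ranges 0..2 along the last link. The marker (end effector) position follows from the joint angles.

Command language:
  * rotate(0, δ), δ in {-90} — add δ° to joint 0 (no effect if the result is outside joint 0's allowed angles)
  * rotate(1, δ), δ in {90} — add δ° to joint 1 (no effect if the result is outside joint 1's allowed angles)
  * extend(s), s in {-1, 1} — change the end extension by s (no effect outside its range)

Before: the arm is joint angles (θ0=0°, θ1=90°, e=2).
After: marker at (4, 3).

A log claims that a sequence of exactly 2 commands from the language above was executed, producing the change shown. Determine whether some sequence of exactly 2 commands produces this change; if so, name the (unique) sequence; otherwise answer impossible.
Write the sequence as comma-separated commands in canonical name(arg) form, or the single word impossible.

begin: joint angles (θ0=0°, θ1=90°, e=2)
step 1 (extend(-1)): joint angles (θ0=0°, θ1=90°, e=1)
step 2 (extend(-1)): joint angles (θ0=0°, θ1=90°, e=0)
uniquely the one of 16 2-step routes that fits.

extend(-1), extend(-1)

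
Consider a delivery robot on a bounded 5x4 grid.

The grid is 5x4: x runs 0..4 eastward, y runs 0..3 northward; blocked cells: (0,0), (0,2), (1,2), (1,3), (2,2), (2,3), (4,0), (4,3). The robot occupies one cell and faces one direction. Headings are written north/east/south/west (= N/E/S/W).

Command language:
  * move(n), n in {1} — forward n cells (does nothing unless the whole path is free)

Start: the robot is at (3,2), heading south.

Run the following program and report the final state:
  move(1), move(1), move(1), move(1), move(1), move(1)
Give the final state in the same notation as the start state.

at (3,0), heading south

begin: at (3,2), heading south
1. move(1) → at (3,1), heading south
2. move(1) → at (3,0), heading south
3. move(1) → at (3,0), heading south
4. move(1) → at (3,0), heading south
5. move(1) → at (3,0), heading south
6. move(1) → at (3,0), heading south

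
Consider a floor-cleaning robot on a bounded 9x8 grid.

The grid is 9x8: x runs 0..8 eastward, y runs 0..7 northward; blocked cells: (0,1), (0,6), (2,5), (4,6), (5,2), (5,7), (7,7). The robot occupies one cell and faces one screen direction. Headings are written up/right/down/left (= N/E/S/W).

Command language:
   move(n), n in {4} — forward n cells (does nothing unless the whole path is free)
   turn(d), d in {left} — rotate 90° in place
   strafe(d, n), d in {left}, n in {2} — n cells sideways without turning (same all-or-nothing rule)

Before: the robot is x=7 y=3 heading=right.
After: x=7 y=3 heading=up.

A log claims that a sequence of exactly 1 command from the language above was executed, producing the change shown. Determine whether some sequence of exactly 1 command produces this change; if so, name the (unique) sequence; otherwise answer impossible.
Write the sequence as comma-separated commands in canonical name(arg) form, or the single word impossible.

key: parked at (7,3) the whole time — nothing moves the robot
initial: x=7 y=3 heading=right
1. turn(left) → x=7 y=3 heading=up
all 3 alternatives checked — unique.

turn(left)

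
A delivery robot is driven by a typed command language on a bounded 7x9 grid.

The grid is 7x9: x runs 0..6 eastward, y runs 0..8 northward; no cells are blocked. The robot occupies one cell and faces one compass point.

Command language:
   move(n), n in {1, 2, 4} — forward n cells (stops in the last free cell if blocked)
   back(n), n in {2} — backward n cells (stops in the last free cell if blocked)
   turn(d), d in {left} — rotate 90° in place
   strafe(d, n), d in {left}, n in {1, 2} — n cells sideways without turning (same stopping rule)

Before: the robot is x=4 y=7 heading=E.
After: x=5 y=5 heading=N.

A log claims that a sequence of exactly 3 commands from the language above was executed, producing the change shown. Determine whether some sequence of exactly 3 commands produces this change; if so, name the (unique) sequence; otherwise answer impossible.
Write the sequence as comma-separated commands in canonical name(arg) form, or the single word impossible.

move(1), turn(left), back(2)

key: position moved to (5,5) AND the heading swung to N — translation plus rotation needed
start: x=4 y=7 heading=E
[1] after move(1): x=5 y=7 heading=E
[2] after turn(left): x=5 y=7 heading=N
[3] after back(2): x=5 y=5 heading=N
no other 3-command option fits: unique.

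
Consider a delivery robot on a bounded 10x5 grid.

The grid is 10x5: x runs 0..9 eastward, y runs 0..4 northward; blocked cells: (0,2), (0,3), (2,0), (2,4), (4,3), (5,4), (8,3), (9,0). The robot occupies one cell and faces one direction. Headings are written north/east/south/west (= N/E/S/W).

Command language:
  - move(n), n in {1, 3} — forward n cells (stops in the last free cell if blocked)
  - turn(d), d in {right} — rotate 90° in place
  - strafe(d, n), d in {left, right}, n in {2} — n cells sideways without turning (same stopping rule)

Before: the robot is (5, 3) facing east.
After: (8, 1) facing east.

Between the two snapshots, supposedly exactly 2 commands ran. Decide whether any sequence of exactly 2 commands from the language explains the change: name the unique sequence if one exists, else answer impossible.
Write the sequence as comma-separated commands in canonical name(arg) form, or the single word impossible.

strafe(right, 2), move(3)

key: still facing E at the end — nothing in the sequence rotates
t0: (5, 3) facing east
[1] after strafe(right, 2): (5, 1) facing east
[2] after move(3): (8, 1) facing east
no other 2-command option fits: unique.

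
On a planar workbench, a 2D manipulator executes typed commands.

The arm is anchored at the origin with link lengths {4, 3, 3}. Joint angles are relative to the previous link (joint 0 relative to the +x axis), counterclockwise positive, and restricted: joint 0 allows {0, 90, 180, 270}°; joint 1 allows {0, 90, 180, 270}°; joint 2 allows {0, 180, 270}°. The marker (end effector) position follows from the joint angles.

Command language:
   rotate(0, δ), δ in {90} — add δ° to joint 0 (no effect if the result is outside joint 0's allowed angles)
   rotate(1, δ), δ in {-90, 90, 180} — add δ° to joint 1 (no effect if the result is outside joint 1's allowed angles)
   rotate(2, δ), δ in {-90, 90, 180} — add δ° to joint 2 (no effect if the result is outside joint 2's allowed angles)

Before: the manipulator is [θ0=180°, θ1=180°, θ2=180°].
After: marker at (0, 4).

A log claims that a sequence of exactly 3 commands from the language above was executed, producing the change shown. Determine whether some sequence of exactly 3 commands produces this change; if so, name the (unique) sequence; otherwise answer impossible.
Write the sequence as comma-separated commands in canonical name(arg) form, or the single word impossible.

rotate(0, 90), rotate(0, 90), rotate(0, 90)

t0: [θ0=180°, θ1=180°, θ2=180°]
step 1 (rotate(0, 90)): [θ0=270°, θ1=180°, θ2=180°]
step 2 (rotate(0, 90)): [θ0=0°, θ1=180°, θ2=180°]
step 3 (rotate(0, 90)): [θ0=90°, θ1=180°, θ2=180°]
no rival 3-sequence matches.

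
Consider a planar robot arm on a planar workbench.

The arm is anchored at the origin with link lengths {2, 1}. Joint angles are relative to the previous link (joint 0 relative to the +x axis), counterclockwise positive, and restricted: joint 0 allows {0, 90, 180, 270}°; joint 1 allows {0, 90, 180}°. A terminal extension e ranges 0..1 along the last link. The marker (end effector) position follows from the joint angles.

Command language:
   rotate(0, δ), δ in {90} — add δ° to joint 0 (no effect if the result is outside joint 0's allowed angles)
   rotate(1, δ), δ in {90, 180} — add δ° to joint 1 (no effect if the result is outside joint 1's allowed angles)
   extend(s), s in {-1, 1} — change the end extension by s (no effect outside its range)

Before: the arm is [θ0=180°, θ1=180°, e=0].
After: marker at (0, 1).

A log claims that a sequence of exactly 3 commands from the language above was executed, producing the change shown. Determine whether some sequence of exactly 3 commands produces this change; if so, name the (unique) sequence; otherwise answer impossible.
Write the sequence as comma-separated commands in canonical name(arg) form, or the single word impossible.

rotate(0, 90), rotate(0, 90), rotate(0, 90)

from: [θ0=180°, θ1=180°, e=0]
t=1 rotate(0, 90) ⇒ [θ0=270°, θ1=180°, e=0]
t=2 rotate(0, 90) ⇒ [θ0=0°, θ1=180°, e=0]
t=3 rotate(0, 90) ⇒ [θ0=90°, θ1=180°, e=0]
uniquely the one of 125 3-step routes that fits.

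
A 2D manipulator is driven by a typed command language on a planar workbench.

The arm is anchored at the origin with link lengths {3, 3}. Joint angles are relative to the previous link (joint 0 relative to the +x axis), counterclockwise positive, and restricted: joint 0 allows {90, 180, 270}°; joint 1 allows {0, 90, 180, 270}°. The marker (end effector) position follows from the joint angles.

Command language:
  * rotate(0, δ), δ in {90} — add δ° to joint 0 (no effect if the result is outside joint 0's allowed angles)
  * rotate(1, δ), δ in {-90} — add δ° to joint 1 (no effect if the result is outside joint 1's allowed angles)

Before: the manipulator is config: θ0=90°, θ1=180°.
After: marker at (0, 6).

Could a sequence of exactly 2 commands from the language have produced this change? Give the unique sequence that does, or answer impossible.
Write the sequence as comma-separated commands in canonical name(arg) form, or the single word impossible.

begin: config: θ0=90°, θ1=180°
[1] after rotate(1, -90): config: θ0=90°, θ1=90°
[2] after rotate(1, -90): config: θ0=90°, θ1=0°
no rival 2-sequence matches.

rotate(1, -90), rotate(1, -90)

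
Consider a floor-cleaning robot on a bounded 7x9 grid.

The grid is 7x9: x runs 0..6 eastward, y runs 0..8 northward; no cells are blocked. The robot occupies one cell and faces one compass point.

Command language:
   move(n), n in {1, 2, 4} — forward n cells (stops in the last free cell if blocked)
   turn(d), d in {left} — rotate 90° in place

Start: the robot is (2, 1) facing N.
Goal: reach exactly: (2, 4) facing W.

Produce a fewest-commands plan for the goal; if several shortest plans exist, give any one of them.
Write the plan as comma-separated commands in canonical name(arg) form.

begin: (2, 1) facing N
[1] after move(2): (2, 3) facing N
[2] after move(1): (2, 4) facing N
[3] after turn(left): (2, 4) facing W
nothing shorter than 3 reaches the goal.

move(2), move(1), turn(left)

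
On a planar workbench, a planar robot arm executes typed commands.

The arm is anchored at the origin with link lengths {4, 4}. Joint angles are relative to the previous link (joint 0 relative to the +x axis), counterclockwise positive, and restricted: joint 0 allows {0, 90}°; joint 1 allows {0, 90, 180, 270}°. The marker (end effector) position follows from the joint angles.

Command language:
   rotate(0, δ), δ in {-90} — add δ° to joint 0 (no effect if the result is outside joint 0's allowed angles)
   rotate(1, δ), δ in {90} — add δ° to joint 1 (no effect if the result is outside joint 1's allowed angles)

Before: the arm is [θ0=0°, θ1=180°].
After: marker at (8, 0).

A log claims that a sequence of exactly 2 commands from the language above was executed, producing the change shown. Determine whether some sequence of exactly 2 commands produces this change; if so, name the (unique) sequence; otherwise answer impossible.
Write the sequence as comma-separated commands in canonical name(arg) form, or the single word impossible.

rotate(1, 90), rotate(1, 90)

from: [θ0=0°, θ1=180°]
[1] after rotate(1, 90): [θ0=0°, θ1=270°]
[2] after rotate(1, 90): [θ0=0°, θ1=0°]
uniquely the one of 4 2-step routes that fits.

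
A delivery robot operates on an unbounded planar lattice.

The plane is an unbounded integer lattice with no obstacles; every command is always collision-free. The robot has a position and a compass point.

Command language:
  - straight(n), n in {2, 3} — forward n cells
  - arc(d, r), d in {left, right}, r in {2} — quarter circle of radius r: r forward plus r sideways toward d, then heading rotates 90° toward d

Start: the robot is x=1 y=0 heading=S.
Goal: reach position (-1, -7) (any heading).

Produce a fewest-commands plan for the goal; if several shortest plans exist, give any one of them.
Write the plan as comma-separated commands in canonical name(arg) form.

straight(3), straight(2), arc(right, 2)

start: x=1 y=0 heading=S
step 1 (straight(3)): x=1 y=-3 heading=S
step 2 (straight(2)): x=1 y=-5 heading=S
step 3 (arc(right, 2)): x=-1 y=-7 heading=W
nothing shorter than 3 reaches the goal.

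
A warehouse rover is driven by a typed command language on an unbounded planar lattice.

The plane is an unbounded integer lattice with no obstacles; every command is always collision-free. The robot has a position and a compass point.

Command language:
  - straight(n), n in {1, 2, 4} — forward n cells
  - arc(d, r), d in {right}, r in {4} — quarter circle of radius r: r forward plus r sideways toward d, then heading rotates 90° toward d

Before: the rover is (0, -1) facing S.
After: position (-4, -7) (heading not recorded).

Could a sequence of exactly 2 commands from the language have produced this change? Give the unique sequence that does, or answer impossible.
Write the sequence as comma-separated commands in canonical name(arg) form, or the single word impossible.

key: running arc(right, 4) before straight(2) would end elsewhere — order is forced
begin: (0, -1) facing S
[1] after straight(2): (0, -3) facing S
[2] after arc(right, 4): (-4, -7) facing W
uniquely the one of 16 2-step routes that fits.

straight(2), arc(right, 4)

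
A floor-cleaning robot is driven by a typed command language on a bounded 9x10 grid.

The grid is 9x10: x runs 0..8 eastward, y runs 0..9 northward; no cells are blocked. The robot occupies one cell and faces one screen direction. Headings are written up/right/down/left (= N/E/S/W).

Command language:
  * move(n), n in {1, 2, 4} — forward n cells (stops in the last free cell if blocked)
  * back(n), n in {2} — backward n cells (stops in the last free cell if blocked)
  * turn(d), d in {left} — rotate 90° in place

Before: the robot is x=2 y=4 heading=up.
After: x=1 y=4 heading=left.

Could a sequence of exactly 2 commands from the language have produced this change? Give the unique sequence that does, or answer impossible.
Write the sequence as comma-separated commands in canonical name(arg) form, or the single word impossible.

turn(left), move(1)

key: cell and facing (now W) both changed — the 2 commands mix motion and turning
begin: x=2 y=4 heading=up
1. turn(left) → x=2 y=4 heading=left
2. move(1) → x=1 y=4 heading=left
uniquely the one of 25 2-step routes that fits.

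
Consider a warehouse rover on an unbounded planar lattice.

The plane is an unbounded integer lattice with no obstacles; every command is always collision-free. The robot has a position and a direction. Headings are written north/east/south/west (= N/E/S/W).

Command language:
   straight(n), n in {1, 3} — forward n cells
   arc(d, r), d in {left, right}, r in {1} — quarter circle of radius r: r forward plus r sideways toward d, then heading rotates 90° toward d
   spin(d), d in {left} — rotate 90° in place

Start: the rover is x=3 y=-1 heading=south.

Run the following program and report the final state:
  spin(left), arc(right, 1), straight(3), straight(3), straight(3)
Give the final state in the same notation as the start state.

x=4 y=-11 heading=south

begin: x=3 y=-1 heading=south
[1] after spin(left): x=3 y=-1 heading=east
[2] after arc(right, 1): x=4 y=-2 heading=south
[3] after straight(3): x=4 y=-5 heading=south
[4] after straight(3): x=4 y=-8 heading=south
[5] after straight(3): x=4 y=-11 heading=south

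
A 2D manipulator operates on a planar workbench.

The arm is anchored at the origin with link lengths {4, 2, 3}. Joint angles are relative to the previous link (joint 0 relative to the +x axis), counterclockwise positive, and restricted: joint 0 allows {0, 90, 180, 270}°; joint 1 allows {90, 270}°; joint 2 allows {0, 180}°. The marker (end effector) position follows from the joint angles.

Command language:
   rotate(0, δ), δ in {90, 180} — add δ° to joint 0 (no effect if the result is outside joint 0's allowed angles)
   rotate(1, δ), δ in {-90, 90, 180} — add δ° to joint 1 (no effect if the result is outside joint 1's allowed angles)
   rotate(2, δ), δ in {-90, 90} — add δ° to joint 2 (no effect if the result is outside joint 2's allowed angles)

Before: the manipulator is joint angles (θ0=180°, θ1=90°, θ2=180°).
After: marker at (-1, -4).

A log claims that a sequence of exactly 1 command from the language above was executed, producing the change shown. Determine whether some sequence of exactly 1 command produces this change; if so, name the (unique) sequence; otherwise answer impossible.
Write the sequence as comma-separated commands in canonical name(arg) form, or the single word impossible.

from: joint angles (θ0=180°, θ1=90°, θ2=180°)
[1] after rotate(0, 90): joint angles (θ0=270°, θ1=90°, θ2=180°)
no other 1-command option fits: unique.

rotate(0, 90)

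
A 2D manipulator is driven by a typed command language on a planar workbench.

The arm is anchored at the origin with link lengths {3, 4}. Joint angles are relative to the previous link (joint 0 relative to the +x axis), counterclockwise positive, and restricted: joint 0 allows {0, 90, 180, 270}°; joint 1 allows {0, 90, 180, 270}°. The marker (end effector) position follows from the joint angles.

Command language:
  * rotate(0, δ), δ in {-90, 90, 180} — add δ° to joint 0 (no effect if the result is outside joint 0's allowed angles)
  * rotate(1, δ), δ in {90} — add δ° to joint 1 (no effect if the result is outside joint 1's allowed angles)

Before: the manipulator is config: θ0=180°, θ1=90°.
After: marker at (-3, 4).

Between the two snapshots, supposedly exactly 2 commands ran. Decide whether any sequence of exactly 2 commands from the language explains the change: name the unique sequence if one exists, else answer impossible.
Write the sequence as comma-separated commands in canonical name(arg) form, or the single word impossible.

start: config: θ0=180°, θ1=90°
[1] after rotate(1, 90): config: θ0=180°, θ1=180°
[2] after rotate(1, 90): config: θ0=180°, θ1=270°
no rival 2-sequence matches.

rotate(1, 90), rotate(1, 90)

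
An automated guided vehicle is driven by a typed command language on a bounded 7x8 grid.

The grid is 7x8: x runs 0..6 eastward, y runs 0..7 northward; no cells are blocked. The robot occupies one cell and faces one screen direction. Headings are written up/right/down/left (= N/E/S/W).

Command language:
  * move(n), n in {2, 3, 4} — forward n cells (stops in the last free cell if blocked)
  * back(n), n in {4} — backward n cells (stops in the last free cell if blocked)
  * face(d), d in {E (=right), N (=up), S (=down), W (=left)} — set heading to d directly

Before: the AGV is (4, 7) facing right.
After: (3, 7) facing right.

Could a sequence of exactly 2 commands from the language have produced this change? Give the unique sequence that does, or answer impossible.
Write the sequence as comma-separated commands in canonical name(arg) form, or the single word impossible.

key: heading stays E — no command in the sequence turns
begin: (4, 7) facing right
[1] after back(4): (0, 7) facing right
[2] after move(3): (3, 7) facing right
no rival 2-sequence matches.

back(4), move(3)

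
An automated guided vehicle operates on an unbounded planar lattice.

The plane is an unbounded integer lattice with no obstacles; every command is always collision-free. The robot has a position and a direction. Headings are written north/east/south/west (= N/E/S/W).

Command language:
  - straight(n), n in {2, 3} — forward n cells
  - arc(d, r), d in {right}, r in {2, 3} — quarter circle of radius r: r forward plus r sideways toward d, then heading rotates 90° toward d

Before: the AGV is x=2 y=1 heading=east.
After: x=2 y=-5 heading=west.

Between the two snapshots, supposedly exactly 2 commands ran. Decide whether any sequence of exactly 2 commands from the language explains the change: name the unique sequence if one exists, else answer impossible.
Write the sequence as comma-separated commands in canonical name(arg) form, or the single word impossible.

arc(right, 3), arc(right, 3)

key: position moved to (2,-5) AND the heading swung to W — translation plus rotation needed
initial: x=2 y=1 heading=east
[1] after arc(right, 3): x=5 y=-2 heading=south
[2] after arc(right, 3): x=2 y=-5 heading=west
no other 2-command option fits: unique.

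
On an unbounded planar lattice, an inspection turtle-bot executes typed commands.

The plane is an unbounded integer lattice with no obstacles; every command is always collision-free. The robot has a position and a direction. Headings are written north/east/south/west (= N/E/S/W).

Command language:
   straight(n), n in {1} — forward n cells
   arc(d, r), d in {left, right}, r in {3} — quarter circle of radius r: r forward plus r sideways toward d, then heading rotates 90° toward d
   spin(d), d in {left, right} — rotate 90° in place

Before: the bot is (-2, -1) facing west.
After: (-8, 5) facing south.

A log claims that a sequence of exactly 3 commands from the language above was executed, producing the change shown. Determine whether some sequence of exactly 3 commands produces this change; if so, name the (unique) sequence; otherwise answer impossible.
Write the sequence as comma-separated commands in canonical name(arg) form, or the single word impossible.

arc(right, 3), arc(left, 3), spin(left)

key: order matters: swapping arc(right, 3) and spin(left) lands elsewhere
begin: (-2, -1) facing west
1. arc(right, 3) → (-5, 2) facing north
2. arc(left, 3) → (-8, 5) facing west
3. spin(left) → (-8, 5) facing south
no rival 3-sequence matches.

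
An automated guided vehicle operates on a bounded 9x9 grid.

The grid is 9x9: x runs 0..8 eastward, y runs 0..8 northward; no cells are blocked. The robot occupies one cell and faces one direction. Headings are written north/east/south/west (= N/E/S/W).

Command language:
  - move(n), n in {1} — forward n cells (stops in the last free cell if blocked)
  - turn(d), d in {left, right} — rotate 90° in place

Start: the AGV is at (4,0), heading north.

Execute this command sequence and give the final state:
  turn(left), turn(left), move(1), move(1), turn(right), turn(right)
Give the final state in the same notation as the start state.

t0: at (4,0), heading north
1. turn(left) → at (4,0), heading west
2. turn(left) → at (4,0), heading south
3. move(1) → at (4,0), heading south
4. move(1) → at (4,0), heading south
5. turn(right) → at (4,0), heading west
6. turn(right) → at (4,0), heading north

at (4,0), heading north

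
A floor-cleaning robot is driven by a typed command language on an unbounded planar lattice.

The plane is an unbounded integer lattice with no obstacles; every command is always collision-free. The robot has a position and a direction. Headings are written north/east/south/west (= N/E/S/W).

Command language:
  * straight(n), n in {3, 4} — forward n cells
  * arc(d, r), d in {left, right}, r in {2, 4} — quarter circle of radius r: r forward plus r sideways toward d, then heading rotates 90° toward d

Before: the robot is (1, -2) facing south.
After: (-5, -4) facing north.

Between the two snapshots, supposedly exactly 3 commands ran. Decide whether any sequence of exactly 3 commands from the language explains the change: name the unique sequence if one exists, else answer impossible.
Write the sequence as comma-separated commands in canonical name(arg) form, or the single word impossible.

key: cell and facing (now N) both changed — the 3 commands mix motion and turning
initial: (1, -2) facing south
[1] after straight(4): (1, -6) facing south
[2] after arc(right, 2): (-1, -8) facing west
[3] after arc(right, 4): (-5, -4) facing north
no rival 3-sequence matches.

straight(4), arc(right, 2), arc(right, 4)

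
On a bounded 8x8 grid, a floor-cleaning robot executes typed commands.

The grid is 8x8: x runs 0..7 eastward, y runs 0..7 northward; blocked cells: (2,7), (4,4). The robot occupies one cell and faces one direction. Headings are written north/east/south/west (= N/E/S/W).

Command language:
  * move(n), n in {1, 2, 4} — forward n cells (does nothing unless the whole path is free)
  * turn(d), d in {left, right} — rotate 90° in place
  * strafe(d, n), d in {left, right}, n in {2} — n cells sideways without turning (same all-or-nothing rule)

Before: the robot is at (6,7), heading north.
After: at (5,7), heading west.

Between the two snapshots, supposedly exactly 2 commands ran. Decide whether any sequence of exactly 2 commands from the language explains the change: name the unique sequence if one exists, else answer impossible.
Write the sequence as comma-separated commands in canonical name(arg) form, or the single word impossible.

key: running move(1) before turn(left) would end elsewhere — order is forced
initial: at (6,7), heading north
1. turn(left) → at (6,7), heading west
2. move(1) → at (5,7), heading west
no other 2-command option fits: unique.

turn(left), move(1)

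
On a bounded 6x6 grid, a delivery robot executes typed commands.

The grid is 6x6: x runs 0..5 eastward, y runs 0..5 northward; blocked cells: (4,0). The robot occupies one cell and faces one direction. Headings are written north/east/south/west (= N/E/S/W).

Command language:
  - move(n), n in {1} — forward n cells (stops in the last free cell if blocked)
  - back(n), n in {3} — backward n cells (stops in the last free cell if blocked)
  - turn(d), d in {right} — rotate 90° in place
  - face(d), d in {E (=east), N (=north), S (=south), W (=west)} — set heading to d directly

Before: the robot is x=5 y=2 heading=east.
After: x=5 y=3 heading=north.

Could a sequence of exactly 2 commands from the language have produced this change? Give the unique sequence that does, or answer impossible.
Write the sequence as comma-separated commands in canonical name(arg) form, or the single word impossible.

key: running move(1) before face(N) would end elsewhere — order is forced
t0: x=5 y=2 heading=east
[1] after face(N): x=5 y=2 heading=north
[2] after move(1): x=5 y=3 heading=north
no rival 2-sequence matches.

face(N), move(1)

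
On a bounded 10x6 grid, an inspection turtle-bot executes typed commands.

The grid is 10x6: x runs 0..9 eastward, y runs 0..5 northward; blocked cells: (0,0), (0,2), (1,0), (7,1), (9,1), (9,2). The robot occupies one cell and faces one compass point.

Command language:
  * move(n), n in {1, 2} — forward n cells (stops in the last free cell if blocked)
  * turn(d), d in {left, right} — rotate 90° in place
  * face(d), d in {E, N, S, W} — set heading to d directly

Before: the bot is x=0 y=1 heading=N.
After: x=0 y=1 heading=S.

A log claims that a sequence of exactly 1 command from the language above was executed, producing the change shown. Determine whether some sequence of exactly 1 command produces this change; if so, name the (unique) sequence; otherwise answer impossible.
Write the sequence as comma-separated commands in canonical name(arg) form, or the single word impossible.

key: (0,1) unchanged — the single command moves nothing
begin: x=0 y=1 heading=N
[1] after face(S): x=0 y=1 heading=S
uniquely the one of 8 1-step routes that fits.

face(S)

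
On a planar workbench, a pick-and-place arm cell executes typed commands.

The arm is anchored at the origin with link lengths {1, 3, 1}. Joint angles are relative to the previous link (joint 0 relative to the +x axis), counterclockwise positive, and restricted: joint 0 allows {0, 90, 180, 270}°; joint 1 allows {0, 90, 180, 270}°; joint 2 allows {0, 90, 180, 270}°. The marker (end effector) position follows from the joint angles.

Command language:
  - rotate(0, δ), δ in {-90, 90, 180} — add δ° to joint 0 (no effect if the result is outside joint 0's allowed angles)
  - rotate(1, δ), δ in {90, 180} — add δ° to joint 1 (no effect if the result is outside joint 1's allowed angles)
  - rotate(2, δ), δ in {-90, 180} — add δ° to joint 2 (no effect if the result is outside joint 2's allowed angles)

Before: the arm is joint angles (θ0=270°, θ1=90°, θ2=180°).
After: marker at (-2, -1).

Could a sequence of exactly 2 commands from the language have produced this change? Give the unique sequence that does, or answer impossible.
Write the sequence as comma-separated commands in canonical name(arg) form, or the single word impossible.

start: joint angles (θ0=270°, θ1=90°, θ2=180°)
t=1 rotate(1, 90) ⇒ joint angles (θ0=270°, θ1=180°, θ2=180°)
t=2 rotate(1, 90) ⇒ joint angles (θ0=270°, θ1=270°, θ2=180°)
no other 2-command option fits: unique.

rotate(1, 90), rotate(1, 90)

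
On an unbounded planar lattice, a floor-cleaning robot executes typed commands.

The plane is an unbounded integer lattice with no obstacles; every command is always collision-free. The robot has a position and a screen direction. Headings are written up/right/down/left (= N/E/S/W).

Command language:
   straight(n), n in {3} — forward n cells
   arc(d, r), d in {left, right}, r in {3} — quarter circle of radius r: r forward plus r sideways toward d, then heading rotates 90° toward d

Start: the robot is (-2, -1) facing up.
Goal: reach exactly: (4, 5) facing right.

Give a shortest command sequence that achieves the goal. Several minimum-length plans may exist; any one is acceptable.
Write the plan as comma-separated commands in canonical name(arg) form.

start: (-2, -1) facing up
1. straight(3) → (-2, 2) facing up
2. arc(right, 3) → (1, 5) facing right
3. straight(3) → (4, 5) facing right
shorter routes all fall short; 3 is best.

straight(3), arc(right, 3), straight(3)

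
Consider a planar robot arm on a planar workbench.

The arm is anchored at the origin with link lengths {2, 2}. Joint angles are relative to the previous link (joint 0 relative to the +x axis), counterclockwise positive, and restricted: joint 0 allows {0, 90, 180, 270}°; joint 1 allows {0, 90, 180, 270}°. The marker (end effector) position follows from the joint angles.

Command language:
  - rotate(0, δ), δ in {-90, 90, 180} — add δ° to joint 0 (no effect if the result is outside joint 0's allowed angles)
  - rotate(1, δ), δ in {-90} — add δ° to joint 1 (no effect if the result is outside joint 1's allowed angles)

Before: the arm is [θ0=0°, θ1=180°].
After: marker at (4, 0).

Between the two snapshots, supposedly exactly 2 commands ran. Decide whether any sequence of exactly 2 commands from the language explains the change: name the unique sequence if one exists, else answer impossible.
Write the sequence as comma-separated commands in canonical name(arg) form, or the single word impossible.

t0: [θ0=0°, θ1=180°]
1. rotate(1, -90) → [θ0=0°, θ1=90°]
2. rotate(1, -90) → [θ0=0°, θ1=0°]
uniquely the one of 16 2-step routes that fits.

rotate(1, -90), rotate(1, -90)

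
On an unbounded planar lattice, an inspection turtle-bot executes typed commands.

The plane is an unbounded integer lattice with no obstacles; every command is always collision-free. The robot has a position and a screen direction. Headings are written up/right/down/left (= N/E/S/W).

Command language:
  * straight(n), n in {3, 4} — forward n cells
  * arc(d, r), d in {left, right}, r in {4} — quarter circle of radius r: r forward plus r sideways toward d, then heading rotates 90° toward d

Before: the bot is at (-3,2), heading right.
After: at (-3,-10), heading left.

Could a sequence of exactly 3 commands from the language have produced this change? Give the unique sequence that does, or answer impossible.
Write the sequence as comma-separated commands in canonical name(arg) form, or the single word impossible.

key: position moved to (-3,-10) AND the heading swung to W — translation plus rotation needed
initial: at (-3,2), heading right
[1] after arc(right, 4): at (1,-2), heading down
[2] after straight(4): at (1,-6), heading down
[3] after arc(right, 4): at (-3,-10), heading left
uniquely the one of 64 3-step routes that fits.

arc(right, 4), straight(4), arc(right, 4)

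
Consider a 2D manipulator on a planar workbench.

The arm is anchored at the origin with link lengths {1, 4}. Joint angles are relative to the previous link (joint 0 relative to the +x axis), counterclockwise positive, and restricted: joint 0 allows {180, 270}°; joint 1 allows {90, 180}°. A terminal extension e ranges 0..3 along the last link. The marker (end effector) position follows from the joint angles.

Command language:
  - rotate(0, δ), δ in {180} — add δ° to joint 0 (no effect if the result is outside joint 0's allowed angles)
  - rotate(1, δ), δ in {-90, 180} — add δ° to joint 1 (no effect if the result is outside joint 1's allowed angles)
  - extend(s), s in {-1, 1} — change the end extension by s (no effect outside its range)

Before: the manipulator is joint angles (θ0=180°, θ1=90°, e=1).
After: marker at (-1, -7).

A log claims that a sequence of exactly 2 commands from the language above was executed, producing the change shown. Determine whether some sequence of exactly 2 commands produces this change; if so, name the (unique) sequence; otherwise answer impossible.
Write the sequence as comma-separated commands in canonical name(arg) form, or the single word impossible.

extend(1), extend(1)

begin: joint angles (θ0=180°, θ1=90°, e=1)
t=1 extend(1) ⇒ joint angles (θ0=180°, θ1=90°, e=2)
t=2 extend(1) ⇒ joint angles (θ0=180°, θ1=90°, e=3)
no other 2-command option fits: unique.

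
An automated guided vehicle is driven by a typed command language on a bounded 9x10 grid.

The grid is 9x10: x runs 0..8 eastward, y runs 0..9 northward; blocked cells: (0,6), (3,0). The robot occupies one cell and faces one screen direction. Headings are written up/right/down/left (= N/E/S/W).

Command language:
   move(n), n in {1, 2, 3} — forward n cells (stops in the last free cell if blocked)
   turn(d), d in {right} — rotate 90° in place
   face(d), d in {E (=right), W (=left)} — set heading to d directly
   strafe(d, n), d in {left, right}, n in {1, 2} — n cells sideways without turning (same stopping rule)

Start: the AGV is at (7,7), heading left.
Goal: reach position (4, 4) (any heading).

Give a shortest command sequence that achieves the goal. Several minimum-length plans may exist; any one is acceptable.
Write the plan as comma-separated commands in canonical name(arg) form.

t0: at (7,7), heading left
1. move(3) → at (4,7), heading left
2. strafe(left, 1) → at (4,6), heading left
3. strafe(left, 2) → at (4,4), heading left
nothing shorter than 3 reaches the goal.

move(3), strafe(left, 1), strafe(left, 2)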